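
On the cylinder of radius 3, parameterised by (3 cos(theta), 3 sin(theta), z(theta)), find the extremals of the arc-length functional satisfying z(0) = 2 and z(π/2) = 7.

Parameterise the cylinder of radius R = 3 as
    r(θ) = (3 cos θ, 3 sin θ, z(θ)).
The arc-length element is
    ds = sqrt(9 + (dz/dθ)^2) dθ,
so the Lagrangian is L = sqrt(9 + z'^2).
L depends on z' only, not on z or θ, so ∂L/∂z = 0 and
    ∂L/∂z' = z' / sqrt(9 + z'^2).
The Euler-Lagrange equation gives
    d/dθ( z' / sqrt(9 + z'^2) ) = 0,
so z' is constant. Integrating once:
    z(θ) = a θ + b,
a helix on the cylinder (a straight line when the cylinder is unrolled). The constants a, b are determined by the endpoint conditions.
With endpoint conditions z(0) = 2 and z(π/2) = 7: from z(0) = b we get b = 2, and a·π/2 + 2 = 7 gives a = 10/π, so
    z(θ) = (10/π) θ + 2.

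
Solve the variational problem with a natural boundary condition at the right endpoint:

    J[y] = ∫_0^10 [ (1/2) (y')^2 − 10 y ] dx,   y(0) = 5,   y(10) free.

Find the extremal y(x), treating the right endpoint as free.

The Lagrangian L = (1/2) (y')^2 − 10 y gives
    ∂L/∂y = −10,   ∂L/∂y' = y'.
Euler-Lagrange: d/dx(y') − (−10) = 0, i.e. y'' + 10 = 0, so
    y(x) = −(10/2) x^2 + C1 x + C2.
Fixed left endpoint y(0) = 5 ⇒ C2 = 5.
The right endpoint x = 10 is free, so the natural (transversality) condition is ∂L/∂y' |_{x=10} = 0, i.e. y'(10) = 0.
Compute y'(x) = −10 x + C1, so y'(10) = −100 + C1 = 0 ⇒ C1 = 100.
Therefore the extremal is
    y(x) = −5 x^2 + 100 x + 5.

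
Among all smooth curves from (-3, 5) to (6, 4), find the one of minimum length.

Arc-length functional: J[y] = ∫ sqrt(1 + (y')^2) dx.
Lagrangian L = sqrt(1 + (y')^2) has no explicit y dependence, so ∂L/∂y = 0 and the Euler-Lagrange equation gives
    d/dx( y' / sqrt(1 + (y')^2) ) = 0  ⇒  y' / sqrt(1 + (y')^2) = const.
Hence y' is constant, so y(x) is affine.
Fitting the endpoints (-3, 5) and (6, 4):
    slope m = (4 − 5) / (6 − (-3)) = -1/9,
    intercept c = 5 − m·(-3) = 14/3.
Extremal: y(x) = (-1/9) x + 14/3.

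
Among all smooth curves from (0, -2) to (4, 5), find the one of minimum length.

Arc-length functional: J[y] = ∫ sqrt(1 + (y')^2) dx.
Lagrangian L = sqrt(1 + (y')^2) has no explicit y dependence, so ∂L/∂y = 0 and the Euler-Lagrange equation gives
    d/dx( y' / sqrt(1 + (y')^2) ) = 0  ⇒  y' / sqrt(1 + (y')^2) = const.
Hence y' is constant, so y(x) is affine.
Fitting the endpoints (0, -2) and (4, 5):
    slope m = (5 − (-2)) / (4 − 0) = 7/4,
    intercept c = (-2) − m·0 = -2.
Extremal: y(x) = (7/4) x - 2.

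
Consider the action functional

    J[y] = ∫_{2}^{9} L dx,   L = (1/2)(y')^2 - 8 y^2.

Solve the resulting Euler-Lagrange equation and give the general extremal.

The Lagrangian is L = (1/2)(y')^2 - 8 y^2.
∂L/∂y = -16y.
∂L/∂y' = y'.
The Euler-Lagrange equation d/dx(∂L/∂y') − ∂L/∂y = 0 becomes:
    y'' + 16 y = 0
General solution: y(x) = A sin(4x) + B cos(4x), where A and B are arbitrary constants fixed by the endpoint conditions.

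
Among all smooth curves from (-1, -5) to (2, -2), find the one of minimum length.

Arc-length functional: J[y] = ∫ sqrt(1 + (y')^2) dx.
Lagrangian L = sqrt(1 + (y')^2) has no explicit y dependence, so ∂L/∂y = 0 and the Euler-Lagrange equation gives
    d/dx( y' / sqrt(1 + (y')^2) ) = 0  ⇒  y' / sqrt(1 + (y')^2) = const.
Hence y' is constant, so y(x) is affine.
Fitting the endpoints (-1, -5) and (2, -2):
    slope m = ((-2) − (-5)) / (2 − (-1)) = 1,
    intercept c = (-5) − m·(-1) = -4.
Extremal: y(x) = x - 4.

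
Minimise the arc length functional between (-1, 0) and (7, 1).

Arc-length functional: J[y] = ∫ sqrt(1 + (y')^2) dx.
Lagrangian L = sqrt(1 + (y')^2) has no explicit y dependence, so ∂L/∂y = 0 and the Euler-Lagrange equation gives
    d/dx( y' / sqrt(1 + (y')^2) ) = 0  ⇒  y' / sqrt(1 + (y')^2) = const.
Hence y' is constant, so y(x) is affine.
Fitting the endpoints (-1, 0) and (7, 1):
    slope m = (1 − 0) / (7 − (-1)) = 1/8,
    intercept c = 0 − m·(-1) = 1/8.
Extremal: y(x) = (1/8) x + 1/8.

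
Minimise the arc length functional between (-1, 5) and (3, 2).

Arc-length functional: J[y] = ∫ sqrt(1 + (y')^2) dx.
Lagrangian L = sqrt(1 + (y')^2) has no explicit y dependence, so ∂L/∂y = 0 and the Euler-Lagrange equation gives
    d/dx( y' / sqrt(1 + (y')^2) ) = 0  ⇒  y' / sqrt(1 + (y')^2) = const.
Hence y' is constant, so y(x) is affine.
Fitting the endpoints (-1, 5) and (3, 2):
    slope m = (2 − 5) / (3 − (-1)) = -3/4,
    intercept c = 5 − m·(-1) = 17/4.
Extremal: y(x) = (-3/4) x + 17/4.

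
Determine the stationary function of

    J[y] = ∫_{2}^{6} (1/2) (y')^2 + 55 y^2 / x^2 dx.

The Lagrangian is L = (1/2) (y')^2 + 55 y^2 / x^2.
Compute ∂L/∂y = 110y/x^2, ∂L/∂y' = y'.
The Euler-Lagrange equation d/dx(∂L/∂y') − ∂L/∂y = 0 reduces to
    y'' − 110/x^2 · y = 0  (x > 0).
Its general solution is
    y(x) = A x^11 + B x^(-10),
with A, B fixed by the endpoint conditions.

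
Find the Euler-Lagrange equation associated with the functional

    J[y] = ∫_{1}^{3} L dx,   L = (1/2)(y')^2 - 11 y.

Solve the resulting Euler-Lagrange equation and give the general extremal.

The Lagrangian is L = (1/2)(y')^2 - 11 y.
∂L/∂y = -11.
∂L/∂y' = y'.
The Euler-Lagrange equation d/dx(∂L/∂y') − ∂L/∂y = 0 becomes:
    y'' + 11 = 0
General solution: y(x) = -(11/2) x^2 + A x + B, where A and B are arbitrary constants fixed by the endpoint conditions.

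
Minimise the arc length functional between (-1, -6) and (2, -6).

Arc-length functional: J[y] = ∫ sqrt(1 + (y')^2) dx.
Lagrangian L = sqrt(1 + (y')^2) has no explicit y dependence, so ∂L/∂y = 0 and the Euler-Lagrange equation gives
    d/dx( y' / sqrt(1 + (y')^2) ) = 0  ⇒  y' / sqrt(1 + (y')^2) = const.
Hence y' is constant, so y(x) is affine.
Fitting the endpoints (-1, -6) and (2, -6):
    slope m = ((-6) − (-6)) / (2 − (-1)) = 0,
    intercept c = (-6) − m·(-1) = -6.
Extremal: y(x) = -6.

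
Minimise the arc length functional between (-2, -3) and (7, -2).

Arc-length functional: J[y] = ∫ sqrt(1 + (y')^2) dx.
Lagrangian L = sqrt(1 + (y')^2) has no explicit y dependence, so ∂L/∂y = 0 and the Euler-Lagrange equation gives
    d/dx( y' / sqrt(1 + (y')^2) ) = 0  ⇒  y' / sqrt(1 + (y')^2) = const.
Hence y' is constant, so y(x) is affine.
Fitting the endpoints (-2, -3) and (7, -2):
    slope m = ((-2) − (-3)) / (7 − (-2)) = 1/9,
    intercept c = (-3) − m·(-2) = -25/9.
Extremal: y(x) = (1/9) x - 25/9.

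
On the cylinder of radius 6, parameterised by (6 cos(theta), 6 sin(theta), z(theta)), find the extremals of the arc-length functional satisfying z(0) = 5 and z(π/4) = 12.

Parameterise the cylinder of radius R = 6 as
    r(θ) = (6 cos θ, 6 sin θ, z(θ)).
The arc-length element is
    ds = sqrt(36 + (dz/dθ)^2) dθ,
so the Lagrangian is L = sqrt(36 + z'^2).
L depends on z' only, not on z or θ, so ∂L/∂z = 0 and
    ∂L/∂z' = z' / sqrt(36 + z'^2).
The Euler-Lagrange equation gives
    d/dθ( z' / sqrt(36 + z'^2) ) = 0,
so z' is constant. Integrating once:
    z(θ) = a θ + b,
a helix on the cylinder (a straight line when the cylinder is unrolled). The constants a, b are determined by the endpoint conditions.
With endpoint conditions z(0) = 5 and z(π/4) = 12: from z(0) = b we get b = 5, and a·π/4 + 5 = 12 gives a = 28/π, so
    z(θ) = (28/π) θ + 5.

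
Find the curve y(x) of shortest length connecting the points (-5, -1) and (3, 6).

Arc-length functional: J[y] = ∫ sqrt(1 + (y')^2) dx.
Lagrangian L = sqrt(1 + (y')^2) has no explicit y dependence, so ∂L/∂y = 0 and the Euler-Lagrange equation gives
    d/dx( y' / sqrt(1 + (y')^2) ) = 0  ⇒  y' / sqrt(1 + (y')^2) = const.
Hence y' is constant, so y(x) is affine.
Fitting the endpoints (-5, -1) and (3, 6):
    slope m = (6 − (-1)) / (3 − (-5)) = 7/8,
    intercept c = (-1) − m·(-5) = 27/8.
Extremal: y(x) = (7/8) x + 27/8.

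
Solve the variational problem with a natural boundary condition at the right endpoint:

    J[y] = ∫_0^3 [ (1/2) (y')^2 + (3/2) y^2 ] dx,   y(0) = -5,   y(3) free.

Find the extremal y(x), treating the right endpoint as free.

The Lagrangian L = (1/2) (y')^2 + (3/2) y^2 gives
    ∂L/∂y = 3 y,   ∂L/∂y' = y'.
Euler-Lagrange: y'' − 3 y = 0.
With k = sqrt(3), the general solution is
    y(x) = A cosh(sqrt(3) x) + B sinh(sqrt(3) x).
Fixed left endpoint y(0) = -5 ⇒ A = -5.
The right endpoint x = 3 is free, so the natural (transversality) condition is ∂L/∂y' |_{x=3} = 0, i.e. y'(3) = 0.
Compute y'(x) = A k sinh(k x) + B k cosh(k x), so
    y'(3) = A k sinh(k·3) + B k cosh(k·3) = 0
    ⇒ B = −A tanh(k·3) = 5 tanh(sqrt(3)·3).
Therefore the extremal is
    y(x) = −5 cosh(sqrt(3) x) + 5 tanh(sqrt(3)·3) sinh(sqrt(3) x).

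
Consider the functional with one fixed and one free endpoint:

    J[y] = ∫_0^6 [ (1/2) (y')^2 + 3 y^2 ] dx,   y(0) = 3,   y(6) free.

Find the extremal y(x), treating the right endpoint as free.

The Lagrangian L = (1/2) (y')^2 + 3 y^2 gives
    ∂L/∂y = 6 y,   ∂L/∂y' = y'.
Euler-Lagrange: y'' − 6 y = 0.
With k = sqrt(6), the general solution is
    y(x) = A cosh(sqrt(6) x) + B sinh(sqrt(6) x).
Fixed left endpoint y(0) = 3 ⇒ A = 3.
The right endpoint x = 6 is free, so the natural (transversality) condition is ∂L/∂y' |_{x=6} = 0, i.e. y'(6) = 0.
Compute y'(x) = A k sinh(k x) + B k cosh(k x), so
    y'(6) = A k sinh(k·6) + B k cosh(k·6) = 0
    ⇒ B = −A tanh(k·6) = − 3 tanh(sqrt(6)·6).
Therefore the extremal is
    y(x) = 3 cosh(sqrt(6) x) − 3 tanh(sqrt(6)·6) sinh(sqrt(6) x).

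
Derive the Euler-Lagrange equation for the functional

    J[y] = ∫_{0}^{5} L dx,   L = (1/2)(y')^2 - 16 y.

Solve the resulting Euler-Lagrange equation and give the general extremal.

The Lagrangian is L = (1/2)(y')^2 - 16 y.
∂L/∂y = -16.
∂L/∂y' = y'.
The Euler-Lagrange equation d/dx(∂L/∂y') − ∂L/∂y = 0 becomes:
    y'' + 16 = 0
General solution: y(x) = -8 x^2 + A x + B, where A and B are arbitrary constants fixed by the endpoint conditions.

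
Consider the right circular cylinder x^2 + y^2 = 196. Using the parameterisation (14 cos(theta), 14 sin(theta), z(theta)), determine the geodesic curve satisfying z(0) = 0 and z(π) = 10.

Parameterise the cylinder of radius R = 14 as
    r(θ) = (14 cos θ, 14 sin θ, z(θ)).
The arc-length element is
    ds = sqrt(196 + (dz/dθ)^2) dθ,
so the Lagrangian is L = sqrt(196 + z'^2).
L depends on z' only, not on z or θ, so ∂L/∂z = 0 and
    ∂L/∂z' = z' / sqrt(196 + z'^2).
The Euler-Lagrange equation gives
    d/dθ( z' / sqrt(196 + z'^2) ) = 0,
so z' is constant. Integrating once:
    z(θ) = a θ + b,
a helix on the cylinder (a straight line when the cylinder is unrolled). The constants a, b are determined by the endpoint conditions.
With endpoint conditions z(0) = 0 and z(π) = 10: from z(0) = b we get b = 0, and a·π + 0 = 10 gives a = 10/π, so
    z(θ) = (10/π) θ.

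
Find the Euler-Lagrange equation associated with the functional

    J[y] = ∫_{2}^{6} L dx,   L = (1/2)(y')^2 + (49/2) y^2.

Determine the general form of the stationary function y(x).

The Lagrangian is L = (1/2)(y')^2 + (49/2) y^2.
∂L/∂y = 49y.
∂L/∂y' = y'.
The Euler-Lagrange equation d/dx(∂L/∂y') − ∂L/∂y = 0 becomes:
    y'' - 49 y = 0
General solution: y(x) = A e^(7x) + B e^(-7x), where A and B are arbitrary constants fixed by the endpoint conditions.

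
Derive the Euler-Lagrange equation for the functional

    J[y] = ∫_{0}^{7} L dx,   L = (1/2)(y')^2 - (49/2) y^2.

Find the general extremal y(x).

The Lagrangian is L = (1/2)(y')^2 - (49/2) y^2.
∂L/∂y = -49y.
∂L/∂y' = y'.
The Euler-Lagrange equation d/dx(∂L/∂y') − ∂L/∂y = 0 becomes:
    y'' + 49 y = 0
General solution: y(x) = A sin(7x) + B cos(7x), where A and B are arbitrary constants fixed by the endpoint conditions.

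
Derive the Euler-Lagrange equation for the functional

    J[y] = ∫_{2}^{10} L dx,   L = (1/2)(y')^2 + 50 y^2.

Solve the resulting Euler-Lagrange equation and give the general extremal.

The Lagrangian is L = (1/2)(y')^2 + 50 y^2.
∂L/∂y = 100y.
∂L/∂y' = y'.
The Euler-Lagrange equation d/dx(∂L/∂y') − ∂L/∂y = 0 becomes:
    y'' - 100 y = 0
General solution: y(x) = A e^(10x) + B e^(-10x), where A and B are arbitrary constants fixed by the endpoint conditions.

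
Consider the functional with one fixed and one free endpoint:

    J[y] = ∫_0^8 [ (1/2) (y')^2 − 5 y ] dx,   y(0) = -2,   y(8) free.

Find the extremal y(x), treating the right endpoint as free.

The Lagrangian L = (1/2) (y')^2 − 5 y gives
    ∂L/∂y = −5,   ∂L/∂y' = y'.
Euler-Lagrange: d/dx(y') − (−5) = 0, i.e. y'' + 5 = 0, so
    y(x) = −(5/2) x^2 + C1 x + C2.
Fixed left endpoint y(0) = -2 ⇒ C2 = -2.
The right endpoint x = 8 is free, so the natural (transversality) condition is ∂L/∂y' |_{x=8} = 0, i.e. y'(8) = 0.
Compute y'(x) = −5 x + C1, so y'(8) = −40 + C1 = 0 ⇒ C1 = 40.
Therefore the extremal is
    y(x) = −(5/2) x^2 + 40 x − 2.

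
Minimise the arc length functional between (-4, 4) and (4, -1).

Arc-length functional: J[y] = ∫ sqrt(1 + (y')^2) dx.
Lagrangian L = sqrt(1 + (y')^2) has no explicit y dependence, so ∂L/∂y = 0 and the Euler-Lagrange equation gives
    d/dx( y' / sqrt(1 + (y')^2) ) = 0  ⇒  y' / sqrt(1 + (y')^2) = const.
Hence y' is constant, so y(x) is affine.
Fitting the endpoints (-4, 4) and (4, -1):
    slope m = ((-1) − 4) / (4 − (-4)) = -5/8,
    intercept c = 4 − m·(-4) = 3/2.
Extremal: y(x) = (-5/8) x + 3/2.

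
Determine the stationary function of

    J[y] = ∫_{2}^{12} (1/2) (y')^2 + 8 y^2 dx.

The Lagrangian is L = (1/2) (y')^2 + 8 y^2.
Compute ∂L/∂y = 16y, ∂L/∂y' = y'.
The Euler-Lagrange equation d/dx(∂L/∂y') − ∂L/∂y = 0 reduces to
    y'' − 16 y = 0.
Its general solution is
    y(x) = A e^(4x) + B e^(−4x),
with A, B fixed by the endpoint conditions.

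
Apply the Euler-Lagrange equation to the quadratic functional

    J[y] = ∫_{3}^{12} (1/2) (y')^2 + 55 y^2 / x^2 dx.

The Lagrangian is L = (1/2) (y')^2 + 55 y^2 / x^2.
Compute ∂L/∂y = 110y/x^2, ∂L/∂y' = y'.
The Euler-Lagrange equation d/dx(∂L/∂y') − ∂L/∂y = 0 reduces to
    y'' − 110/x^2 · y = 0  (x > 0).
Its general solution is
    y(x) = A x^11 + B x^(-10),
with A, B fixed by the endpoint conditions.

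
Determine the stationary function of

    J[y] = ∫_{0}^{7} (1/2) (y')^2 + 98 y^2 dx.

The Lagrangian is L = (1/2) (y')^2 + 98 y^2.
Compute ∂L/∂y = 196y, ∂L/∂y' = y'.
The Euler-Lagrange equation d/dx(∂L/∂y') − ∂L/∂y = 0 reduces to
    y'' − 196 y = 0.
Its general solution is
    y(x) = A e^(14x) + B e^(−14x),
with A, B fixed by the endpoint conditions.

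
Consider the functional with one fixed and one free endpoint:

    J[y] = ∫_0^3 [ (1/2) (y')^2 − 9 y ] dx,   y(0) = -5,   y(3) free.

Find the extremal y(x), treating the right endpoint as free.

The Lagrangian L = (1/2) (y')^2 − 9 y gives
    ∂L/∂y = −9,   ∂L/∂y' = y'.
Euler-Lagrange: d/dx(y') − (−9) = 0, i.e. y'' + 9 = 0, so
    y(x) = −(9/2) x^2 + C1 x + C2.
Fixed left endpoint y(0) = -5 ⇒ C2 = -5.
The right endpoint x = 3 is free, so the natural (transversality) condition is ∂L/∂y' |_{x=3} = 0, i.e. y'(3) = 0.
Compute y'(x) = −9 x + C1, so y'(3) = −27 + C1 = 0 ⇒ C1 = 27.
Therefore the extremal is
    y(x) = −(9/2) x^2 + 27 x − 5.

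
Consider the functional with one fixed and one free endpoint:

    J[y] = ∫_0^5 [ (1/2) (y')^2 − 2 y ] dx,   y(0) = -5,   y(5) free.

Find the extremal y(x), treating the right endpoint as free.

The Lagrangian L = (1/2) (y')^2 − 2 y gives
    ∂L/∂y = −2,   ∂L/∂y' = y'.
Euler-Lagrange: d/dx(y') − (−2) = 0, i.e. y'' + 2 = 0, so
    y(x) = −(2/2) x^2 + C1 x + C2.
Fixed left endpoint y(0) = -5 ⇒ C2 = -5.
The right endpoint x = 5 is free, so the natural (transversality) condition is ∂L/∂y' |_{x=5} = 0, i.e. y'(5) = 0.
Compute y'(x) = −2 x + C1, so y'(5) = −10 + C1 = 0 ⇒ C1 = 10.
Therefore the extremal is
    y(x) = −x^2 + 10 x − 5.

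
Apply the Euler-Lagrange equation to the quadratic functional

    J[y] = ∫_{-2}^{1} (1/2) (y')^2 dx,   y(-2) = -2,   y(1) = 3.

The Lagrangian is L = (1/2) (y')^2.
Compute ∂L/∂y = 0, ∂L/∂y' = y'.
The Euler-Lagrange equation d/dx(∂L/∂y') − ∂L/∂y = 0 reduces to
    y'' = 0.
Its general solution is
    y(x) = A x + B,
with A, B fixed by the endpoint conditions.
Applying the endpoint conditions y(-2) = -2 and y(1) = 3: solve A·-2 + B = -2 and A·1 + B = 3. Subtracting gives A(1 − -2) = 3 − -2, so A = 5/3, and B = -2 − A·-2 = 4/3. Therefore
    y(x) = (5/3) x + 4/3.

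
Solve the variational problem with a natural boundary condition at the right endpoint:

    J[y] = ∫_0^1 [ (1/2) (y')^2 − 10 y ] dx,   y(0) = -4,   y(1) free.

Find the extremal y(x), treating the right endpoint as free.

The Lagrangian L = (1/2) (y')^2 − 10 y gives
    ∂L/∂y = −10,   ∂L/∂y' = y'.
Euler-Lagrange: d/dx(y') − (−10) = 0, i.e. y'' + 10 = 0, so
    y(x) = −(10/2) x^2 + C1 x + C2.
Fixed left endpoint y(0) = -4 ⇒ C2 = -4.
The right endpoint x = 1 is free, so the natural (transversality) condition is ∂L/∂y' |_{x=1} = 0, i.e. y'(1) = 0.
Compute y'(x) = −10 x + C1, so y'(1) = −10 + C1 = 0 ⇒ C1 = 10.
Therefore the extremal is
    y(x) = −5 x^2 + 10 x − 4.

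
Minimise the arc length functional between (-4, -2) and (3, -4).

Arc-length functional: J[y] = ∫ sqrt(1 + (y')^2) dx.
Lagrangian L = sqrt(1 + (y')^2) has no explicit y dependence, so ∂L/∂y = 0 and the Euler-Lagrange equation gives
    d/dx( y' / sqrt(1 + (y')^2) ) = 0  ⇒  y' / sqrt(1 + (y')^2) = const.
Hence y' is constant, so y(x) is affine.
Fitting the endpoints (-4, -2) and (3, -4):
    slope m = ((-4) − (-2)) / (3 − (-4)) = -2/7,
    intercept c = (-2) − m·(-4) = -22/7.
Extremal: y(x) = (-2/7) x - 22/7.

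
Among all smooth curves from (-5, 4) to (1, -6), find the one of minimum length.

Arc-length functional: J[y] = ∫ sqrt(1 + (y')^2) dx.
Lagrangian L = sqrt(1 + (y')^2) has no explicit y dependence, so ∂L/∂y = 0 and the Euler-Lagrange equation gives
    d/dx( y' / sqrt(1 + (y')^2) ) = 0  ⇒  y' / sqrt(1 + (y')^2) = const.
Hence y' is constant, so y(x) is affine.
Fitting the endpoints (-5, 4) and (1, -6):
    slope m = ((-6) − 4) / (1 − (-5)) = -5/3,
    intercept c = 4 − m·(-5) = -13/3.
Extremal: y(x) = (-5/3) x - 13/3.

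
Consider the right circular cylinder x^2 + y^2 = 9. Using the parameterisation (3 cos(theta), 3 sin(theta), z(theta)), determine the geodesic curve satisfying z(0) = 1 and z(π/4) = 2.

Parameterise the cylinder of radius R = 3 as
    r(θ) = (3 cos θ, 3 sin θ, z(θ)).
The arc-length element is
    ds = sqrt(9 + (dz/dθ)^2) dθ,
so the Lagrangian is L = sqrt(9 + z'^2).
L depends on z' only, not on z or θ, so ∂L/∂z = 0 and
    ∂L/∂z' = z' / sqrt(9 + z'^2).
The Euler-Lagrange equation gives
    d/dθ( z' / sqrt(9 + z'^2) ) = 0,
so z' is constant. Integrating once:
    z(θ) = a θ + b,
a helix on the cylinder (a straight line when the cylinder is unrolled). The constants a, b are determined by the endpoint conditions.
With endpoint conditions z(0) = 1 and z(π/4) = 2: from z(0) = b we get b = 1, and a·π/4 + 1 = 2 gives a = 4/π, so
    z(θ) = (4/π) θ + 1.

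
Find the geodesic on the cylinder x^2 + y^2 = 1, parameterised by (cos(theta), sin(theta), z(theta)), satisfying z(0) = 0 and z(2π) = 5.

Parameterise the cylinder of radius R = 1 as
    r(θ) = (cos θ, sin θ, z(θ)).
The arc-length element is
    ds = sqrt(1 + (dz/dθ)^2) dθ,
so the Lagrangian is L = sqrt(1 + z'^2).
L depends on z' only, not on z or θ, so ∂L/∂z = 0 and
    ∂L/∂z' = z' / sqrt(1 + z'^2).
The Euler-Lagrange equation gives
    d/dθ( z' / sqrt(1 + z'^2) ) = 0,
so z' is constant. Integrating once:
    z(θ) = a θ + b,
a helix on the cylinder (a straight line when the cylinder is unrolled). The constants a, b are determined by the endpoint conditions.
With endpoint conditions z(0) = 0 and z(2π) = 5: from z(0) = b we get b = 0, and a·2π + 0 = 5 gives a = 5/(2π), so
    z(θ) = (5/(2π)) θ.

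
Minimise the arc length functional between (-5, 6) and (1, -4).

Arc-length functional: J[y] = ∫ sqrt(1 + (y')^2) dx.
Lagrangian L = sqrt(1 + (y')^2) has no explicit y dependence, so ∂L/∂y = 0 and the Euler-Lagrange equation gives
    d/dx( y' / sqrt(1 + (y')^2) ) = 0  ⇒  y' / sqrt(1 + (y')^2) = const.
Hence y' is constant, so y(x) is affine.
Fitting the endpoints (-5, 6) and (1, -4):
    slope m = ((-4) − 6) / (1 − (-5)) = -5/3,
    intercept c = 6 − m·(-5) = -7/3.
Extremal: y(x) = (-5/3) x - 7/3.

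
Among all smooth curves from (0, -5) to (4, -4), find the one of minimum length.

Arc-length functional: J[y] = ∫ sqrt(1 + (y')^2) dx.
Lagrangian L = sqrt(1 + (y')^2) has no explicit y dependence, so ∂L/∂y = 0 and the Euler-Lagrange equation gives
    d/dx( y' / sqrt(1 + (y')^2) ) = 0  ⇒  y' / sqrt(1 + (y')^2) = const.
Hence y' is constant, so y(x) is affine.
Fitting the endpoints (0, -5) and (4, -4):
    slope m = ((-4) − (-5)) / (4 − 0) = 1/4,
    intercept c = (-5) − m·0 = -5.
Extremal: y(x) = (1/4) x - 5.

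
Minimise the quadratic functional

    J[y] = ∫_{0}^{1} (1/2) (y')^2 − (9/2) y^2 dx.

The Lagrangian is L = (1/2) (y')^2 − (9/2) y^2.
Compute ∂L/∂y = -9y, ∂L/∂y' = y'.
The Euler-Lagrange equation d/dx(∂L/∂y') − ∂L/∂y = 0 reduces to
    y'' + 9 y = 0.
Its general solution is
    y(x) = A sin(3x) + B cos(3x),
with A, B fixed by the endpoint conditions.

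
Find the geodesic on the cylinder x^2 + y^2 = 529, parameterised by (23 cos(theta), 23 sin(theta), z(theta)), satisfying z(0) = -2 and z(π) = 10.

Parameterise the cylinder of radius R = 23 as
    r(θ) = (23 cos θ, 23 sin θ, z(θ)).
The arc-length element is
    ds = sqrt(529 + (dz/dθ)^2) dθ,
so the Lagrangian is L = sqrt(529 + z'^2).
L depends on z' only, not on z or θ, so ∂L/∂z = 0 and
    ∂L/∂z' = z' / sqrt(529 + z'^2).
The Euler-Lagrange equation gives
    d/dθ( z' / sqrt(529 + z'^2) ) = 0,
so z' is constant. Integrating once:
    z(θ) = a θ + b,
a helix on the cylinder (a straight line when the cylinder is unrolled). The constants a, b are determined by the endpoint conditions.
With endpoint conditions z(0) = -2 and z(π) = 10: from z(0) = b we get b = -2, and a·π + -2 = 10 gives a = 12/π, so
    z(θ) = (12/π) θ − 2.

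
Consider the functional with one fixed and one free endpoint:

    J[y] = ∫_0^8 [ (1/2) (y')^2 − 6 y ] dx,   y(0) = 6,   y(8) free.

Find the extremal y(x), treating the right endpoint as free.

The Lagrangian L = (1/2) (y')^2 − 6 y gives
    ∂L/∂y = −6,   ∂L/∂y' = y'.
Euler-Lagrange: d/dx(y') − (−6) = 0, i.e. y'' + 6 = 0, so
    y(x) = −(6/2) x^2 + C1 x + C2.
Fixed left endpoint y(0) = 6 ⇒ C2 = 6.
The right endpoint x = 8 is free, so the natural (transversality) condition is ∂L/∂y' |_{x=8} = 0, i.e. y'(8) = 0.
Compute y'(x) = −6 x + C1, so y'(8) = −48 + C1 = 0 ⇒ C1 = 48.
Therefore the extremal is
    y(x) = −3 x^2 + 48 x + 6.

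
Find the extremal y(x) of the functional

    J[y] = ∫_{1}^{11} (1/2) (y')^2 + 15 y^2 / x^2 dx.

The Lagrangian is L = (1/2) (y')^2 + 15 y^2 / x^2.
Compute ∂L/∂y = 30y/x^2, ∂L/∂y' = y'.
The Euler-Lagrange equation d/dx(∂L/∂y') − ∂L/∂y = 0 reduces to
    y'' − 30/x^2 · y = 0  (x > 0).
Its general solution is
    y(x) = A x^6 + B x^(-5),
with A, B fixed by the endpoint conditions.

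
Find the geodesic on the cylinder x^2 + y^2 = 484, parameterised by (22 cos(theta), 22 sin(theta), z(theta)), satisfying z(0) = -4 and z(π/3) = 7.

Parameterise the cylinder of radius R = 22 as
    r(θ) = (22 cos θ, 22 sin θ, z(θ)).
The arc-length element is
    ds = sqrt(484 + (dz/dθ)^2) dθ,
so the Lagrangian is L = sqrt(484 + z'^2).
L depends on z' only, not on z or θ, so ∂L/∂z = 0 and
    ∂L/∂z' = z' / sqrt(484 + z'^2).
The Euler-Lagrange equation gives
    d/dθ( z' / sqrt(484 + z'^2) ) = 0,
so z' is constant. Integrating once:
    z(θ) = a θ + b,
a helix on the cylinder (a straight line when the cylinder is unrolled). The constants a, b are determined by the endpoint conditions.
With endpoint conditions z(0) = -4 and z(π/3) = 7: from z(0) = b we get b = -4, and a·π/3 + -4 = 7 gives a = 33/π, so
    z(θ) = (33/π) θ − 4.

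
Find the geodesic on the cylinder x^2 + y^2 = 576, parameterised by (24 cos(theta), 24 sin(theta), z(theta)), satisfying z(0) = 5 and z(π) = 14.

Parameterise the cylinder of radius R = 24 as
    r(θ) = (24 cos θ, 24 sin θ, z(θ)).
The arc-length element is
    ds = sqrt(576 + (dz/dθ)^2) dθ,
so the Lagrangian is L = sqrt(576 + z'^2).
L depends on z' only, not on z or θ, so ∂L/∂z = 0 and
    ∂L/∂z' = z' / sqrt(576 + z'^2).
The Euler-Lagrange equation gives
    d/dθ( z' / sqrt(576 + z'^2) ) = 0,
so z' is constant. Integrating once:
    z(θ) = a θ + b,
a helix on the cylinder (a straight line when the cylinder is unrolled). The constants a, b are determined by the endpoint conditions.
With endpoint conditions z(0) = 5 and z(π) = 14: from z(0) = b we get b = 5, and a·π + 5 = 14 gives a = 9/π, so
    z(θ) = (9/π) θ + 5.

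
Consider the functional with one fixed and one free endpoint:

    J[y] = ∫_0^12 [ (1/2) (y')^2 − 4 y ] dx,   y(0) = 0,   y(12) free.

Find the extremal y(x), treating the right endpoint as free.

The Lagrangian L = (1/2) (y')^2 − 4 y gives
    ∂L/∂y = −4,   ∂L/∂y' = y'.
Euler-Lagrange: d/dx(y') − (−4) = 0, i.e. y'' + 4 = 0, so
    y(x) = −(4/2) x^2 + C1 x + C2.
Fixed left endpoint y(0) = 0 ⇒ C2 = 0.
The right endpoint x = 12 is free, so the natural (transversality) condition is ∂L/∂y' |_{x=12} = 0, i.e. y'(12) = 0.
Compute y'(x) = −4 x + C1, so y'(12) = −48 + C1 = 0 ⇒ C1 = 48.
Therefore the extremal is
    y(x) = −2 x^2 + 48 x.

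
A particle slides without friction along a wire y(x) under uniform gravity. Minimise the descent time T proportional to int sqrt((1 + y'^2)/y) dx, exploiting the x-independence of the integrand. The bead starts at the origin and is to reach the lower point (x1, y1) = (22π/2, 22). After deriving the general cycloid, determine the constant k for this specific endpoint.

The Lagrangian L = sqrt((1 + y'^2) / y) has no explicit x dependence, so the Beltrami identity applies:
    L − y' ∂L/∂y' = C.
Compute ∂L/∂y' = y' / sqrt(y (1 + y'^2)).
Substitute:
    sqrt((1 + y'^2)/y) − y'·y' / sqrt(y (1 + y'^2))
    = (1 + y'^2) / sqrt(y (1 + y'^2)) − y'^2 / sqrt(y (1 + y'^2))
    = 1 / sqrt(y (1 + y'^2)) = C.
Squaring and rearranging gives the first integral
    y (1 + y'^2) = 1/C^2 =: k   (constant).
Solving this first-order ODE by the substitution
    y = (k/2)(1 − cos θ)
yields the cycloid parameterisation
    x(θ) = (k/2)(θ − sin θ),   y(θ) = (k/2)(1 − cos θ).
The constant k is fixed by the endpoint condition.
Now fit the given lower endpoint (x1, y1) = (22π/2, 22). At the bottom of the first arch (θ = π), the parametric equations give
    y(π) = (k/2)(1 − cos π) = k,
    x(π) = (k/2)(π − sin π) = kπ/2.
Matching y(π) = 22 gives k = 22, consistent with x(π) = 22π/2. Therefore the specific cycloid is
    x(θ) = (22/2)(θ − sin θ),   y(θ) = (22/2)(1 − cos θ).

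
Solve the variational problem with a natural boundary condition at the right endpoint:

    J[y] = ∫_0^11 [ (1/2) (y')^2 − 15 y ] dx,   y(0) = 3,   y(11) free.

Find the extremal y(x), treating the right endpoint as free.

The Lagrangian L = (1/2) (y')^2 − 15 y gives
    ∂L/∂y = −15,   ∂L/∂y' = y'.
Euler-Lagrange: d/dx(y') − (−15) = 0, i.e. y'' + 15 = 0, so
    y(x) = −(15/2) x^2 + C1 x + C2.
Fixed left endpoint y(0) = 3 ⇒ C2 = 3.
The right endpoint x = 11 is free, so the natural (transversality) condition is ∂L/∂y' |_{x=11} = 0, i.e. y'(11) = 0.
Compute y'(x) = −15 x + C1, so y'(11) = −165 + C1 = 0 ⇒ C1 = 165.
Therefore the extremal is
    y(x) = −(15/2) x^2 + 165 x + 3.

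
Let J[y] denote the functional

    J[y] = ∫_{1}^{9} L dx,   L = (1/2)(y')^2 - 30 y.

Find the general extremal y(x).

The Lagrangian is L = (1/2)(y')^2 - 30 y.
∂L/∂y = -30.
∂L/∂y' = y'.
The Euler-Lagrange equation d/dx(∂L/∂y') − ∂L/∂y = 0 becomes:
    y'' + 30 = 0
General solution: y(x) = -15 x^2 + A x + B, where A and B are arbitrary constants fixed by the endpoint conditions.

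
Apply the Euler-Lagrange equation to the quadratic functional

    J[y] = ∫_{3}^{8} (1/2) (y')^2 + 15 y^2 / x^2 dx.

The Lagrangian is L = (1/2) (y')^2 + 15 y^2 / x^2.
Compute ∂L/∂y = 30y/x^2, ∂L/∂y' = y'.
The Euler-Lagrange equation d/dx(∂L/∂y') − ∂L/∂y = 0 reduces to
    y'' − 30/x^2 · y = 0  (x > 0).
Its general solution is
    y(x) = A x^6 + B x^(-5),
with A, B fixed by the endpoint conditions.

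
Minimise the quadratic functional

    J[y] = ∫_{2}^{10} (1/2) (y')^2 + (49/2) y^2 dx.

The Lagrangian is L = (1/2) (y')^2 + (49/2) y^2.
Compute ∂L/∂y = 49y, ∂L/∂y' = y'.
The Euler-Lagrange equation d/dx(∂L/∂y') − ∂L/∂y = 0 reduces to
    y'' − 49 y = 0.
Its general solution is
    y(x) = A e^(7x) + B e^(−7x),
with A, B fixed by the endpoint conditions.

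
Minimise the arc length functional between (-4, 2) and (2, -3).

Arc-length functional: J[y] = ∫ sqrt(1 + (y')^2) dx.
Lagrangian L = sqrt(1 + (y')^2) has no explicit y dependence, so ∂L/∂y = 0 and the Euler-Lagrange equation gives
    d/dx( y' / sqrt(1 + (y')^2) ) = 0  ⇒  y' / sqrt(1 + (y')^2) = const.
Hence y' is constant, so y(x) is affine.
Fitting the endpoints (-4, 2) and (2, -3):
    slope m = ((-3) − 2) / (2 − (-4)) = -5/6,
    intercept c = 2 − m·(-4) = -4/3.
Extremal: y(x) = (-5/6) x - 4/3.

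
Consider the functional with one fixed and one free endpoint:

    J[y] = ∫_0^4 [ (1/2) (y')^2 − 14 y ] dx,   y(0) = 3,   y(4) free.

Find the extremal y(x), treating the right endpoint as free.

The Lagrangian L = (1/2) (y')^2 − 14 y gives
    ∂L/∂y = −14,   ∂L/∂y' = y'.
Euler-Lagrange: d/dx(y') − (−14) = 0, i.e. y'' + 14 = 0, so
    y(x) = −(14/2) x^2 + C1 x + C2.
Fixed left endpoint y(0) = 3 ⇒ C2 = 3.
The right endpoint x = 4 is free, so the natural (transversality) condition is ∂L/∂y' |_{x=4} = 0, i.e. y'(4) = 0.
Compute y'(x) = −14 x + C1, so y'(4) = −56 + C1 = 0 ⇒ C1 = 56.
Therefore the extremal is
    y(x) = −7 x^2 + 56 x + 3.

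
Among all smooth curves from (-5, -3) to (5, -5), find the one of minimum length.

Arc-length functional: J[y] = ∫ sqrt(1 + (y')^2) dx.
Lagrangian L = sqrt(1 + (y')^2) has no explicit y dependence, so ∂L/∂y = 0 and the Euler-Lagrange equation gives
    d/dx( y' / sqrt(1 + (y')^2) ) = 0  ⇒  y' / sqrt(1 + (y')^2) = const.
Hence y' is constant, so y(x) is affine.
Fitting the endpoints (-5, -3) and (5, -5):
    slope m = ((-5) − (-3)) / (5 − (-5)) = -1/5,
    intercept c = (-3) − m·(-5) = -4.
Extremal: y(x) = (-1/5) x - 4.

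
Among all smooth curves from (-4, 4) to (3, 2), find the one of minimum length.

Arc-length functional: J[y] = ∫ sqrt(1 + (y')^2) dx.
Lagrangian L = sqrt(1 + (y')^2) has no explicit y dependence, so ∂L/∂y = 0 and the Euler-Lagrange equation gives
    d/dx( y' / sqrt(1 + (y')^2) ) = 0  ⇒  y' / sqrt(1 + (y')^2) = const.
Hence y' is constant, so y(x) is affine.
Fitting the endpoints (-4, 4) and (3, 2):
    slope m = (2 − 4) / (3 − (-4)) = -2/7,
    intercept c = 4 − m·(-4) = 20/7.
Extremal: y(x) = (-2/7) x + 20/7.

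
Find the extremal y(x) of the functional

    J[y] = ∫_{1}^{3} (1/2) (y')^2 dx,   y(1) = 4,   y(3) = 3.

The Lagrangian is L = (1/2) (y')^2.
Compute ∂L/∂y = 0, ∂L/∂y' = y'.
The Euler-Lagrange equation d/dx(∂L/∂y') − ∂L/∂y = 0 reduces to
    y'' = 0.
Its general solution is
    y(x) = A x + B,
with A, B fixed by the endpoint conditions.
Applying the endpoint conditions y(1) = 4 and y(3) = 3: solve A·1 + B = 4 and A·3 + B = 3. Subtracting gives A(3 − 1) = 3 − 4, so A = -1/2, and B = 4 − A·1 = 9/2. Therefore
    y(x) = (-1/2) x + 9/2.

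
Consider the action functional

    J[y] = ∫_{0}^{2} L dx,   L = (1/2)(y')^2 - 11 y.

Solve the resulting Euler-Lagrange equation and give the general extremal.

The Lagrangian is L = (1/2)(y')^2 - 11 y.
∂L/∂y = -11.
∂L/∂y' = y'.
The Euler-Lagrange equation d/dx(∂L/∂y') − ∂L/∂y = 0 becomes:
    y'' + 11 = 0
General solution: y(x) = -(11/2) x^2 + A x + B, where A and B are arbitrary constants fixed by the endpoint conditions.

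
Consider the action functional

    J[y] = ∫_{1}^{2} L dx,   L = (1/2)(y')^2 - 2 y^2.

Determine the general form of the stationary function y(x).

The Lagrangian is L = (1/2)(y')^2 - 2 y^2.
∂L/∂y = -4y.
∂L/∂y' = y'.
The Euler-Lagrange equation d/dx(∂L/∂y') − ∂L/∂y = 0 becomes:
    y'' + 4 y = 0
General solution: y(x) = A sin(2x) + B cos(2x), where A and B are arbitrary constants fixed by the endpoint conditions.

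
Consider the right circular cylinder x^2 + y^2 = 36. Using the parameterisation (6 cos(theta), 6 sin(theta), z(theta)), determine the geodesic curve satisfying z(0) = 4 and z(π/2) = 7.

Parameterise the cylinder of radius R = 6 as
    r(θ) = (6 cos θ, 6 sin θ, z(θ)).
The arc-length element is
    ds = sqrt(36 + (dz/dθ)^2) dθ,
so the Lagrangian is L = sqrt(36 + z'^2).
L depends on z' only, not on z or θ, so ∂L/∂z = 0 and
    ∂L/∂z' = z' / sqrt(36 + z'^2).
The Euler-Lagrange equation gives
    d/dθ( z' / sqrt(36 + z'^2) ) = 0,
so z' is constant. Integrating once:
    z(θ) = a θ + b,
a helix on the cylinder (a straight line when the cylinder is unrolled). The constants a, b are determined by the endpoint conditions.
With endpoint conditions z(0) = 4 and z(π/2) = 7: from z(0) = b we get b = 4, and a·π/2 + 4 = 7 gives a = 6/π, so
    z(θ) = (6/π) θ + 4.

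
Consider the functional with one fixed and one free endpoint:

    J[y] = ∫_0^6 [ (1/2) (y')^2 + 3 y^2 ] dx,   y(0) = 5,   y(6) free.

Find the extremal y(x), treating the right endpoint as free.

The Lagrangian L = (1/2) (y')^2 + 3 y^2 gives
    ∂L/∂y = 6 y,   ∂L/∂y' = y'.
Euler-Lagrange: y'' − 6 y = 0.
With k = sqrt(6), the general solution is
    y(x) = A cosh(sqrt(6) x) + B sinh(sqrt(6) x).
Fixed left endpoint y(0) = 5 ⇒ A = 5.
The right endpoint x = 6 is free, so the natural (transversality) condition is ∂L/∂y' |_{x=6} = 0, i.e. y'(6) = 0.
Compute y'(x) = A k sinh(k x) + B k cosh(k x), so
    y'(6) = A k sinh(k·6) + B k cosh(k·6) = 0
    ⇒ B = −A tanh(k·6) = − 5 tanh(sqrt(6)·6).
Therefore the extremal is
    y(x) = 5 cosh(sqrt(6) x) − 5 tanh(sqrt(6)·6) sinh(sqrt(6) x).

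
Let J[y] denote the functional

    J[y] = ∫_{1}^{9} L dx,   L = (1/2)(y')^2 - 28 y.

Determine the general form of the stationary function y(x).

The Lagrangian is L = (1/2)(y')^2 - 28 y.
∂L/∂y = -28.
∂L/∂y' = y'.
The Euler-Lagrange equation d/dx(∂L/∂y') − ∂L/∂y = 0 becomes:
    y'' + 28 = 0
General solution: y(x) = -14 x^2 + A x + B, where A and B are arbitrary constants fixed by the endpoint conditions.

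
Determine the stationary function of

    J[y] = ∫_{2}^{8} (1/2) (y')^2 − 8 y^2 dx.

The Lagrangian is L = (1/2) (y')^2 − 8 y^2.
Compute ∂L/∂y = -16y, ∂L/∂y' = y'.
The Euler-Lagrange equation d/dx(∂L/∂y') − ∂L/∂y = 0 reduces to
    y'' + 16 y = 0.
Its general solution is
    y(x) = A sin(4x) + B cos(4x),
with A, B fixed by the endpoint conditions.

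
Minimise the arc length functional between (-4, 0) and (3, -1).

Arc-length functional: J[y] = ∫ sqrt(1 + (y')^2) dx.
Lagrangian L = sqrt(1 + (y')^2) has no explicit y dependence, so ∂L/∂y = 0 and the Euler-Lagrange equation gives
    d/dx( y' / sqrt(1 + (y')^2) ) = 0  ⇒  y' / sqrt(1 + (y')^2) = const.
Hence y' is constant, so y(x) is affine.
Fitting the endpoints (-4, 0) and (3, -1):
    slope m = ((-1) − 0) / (3 − (-4)) = -1/7,
    intercept c = 0 − m·(-4) = -4/7.
Extremal: y(x) = (-1/7) x - 4/7.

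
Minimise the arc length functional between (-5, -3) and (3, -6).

Arc-length functional: J[y] = ∫ sqrt(1 + (y')^2) dx.
Lagrangian L = sqrt(1 + (y')^2) has no explicit y dependence, so ∂L/∂y = 0 and the Euler-Lagrange equation gives
    d/dx( y' / sqrt(1 + (y')^2) ) = 0  ⇒  y' / sqrt(1 + (y')^2) = const.
Hence y' is constant, so y(x) is affine.
Fitting the endpoints (-5, -3) and (3, -6):
    slope m = ((-6) − (-3)) / (3 − (-5)) = -3/8,
    intercept c = (-3) − m·(-5) = -39/8.
Extremal: y(x) = (-3/8) x - 39/8.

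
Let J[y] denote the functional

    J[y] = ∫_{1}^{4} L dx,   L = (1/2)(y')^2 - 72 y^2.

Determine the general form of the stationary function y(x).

The Lagrangian is L = (1/2)(y')^2 - 72 y^2.
∂L/∂y = -144y.
∂L/∂y' = y'.
The Euler-Lagrange equation d/dx(∂L/∂y') − ∂L/∂y = 0 becomes:
    y'' + 144 y = 0
General solution: y(x) = A sin(12x) + B cos(12x), where A and B are arbitrary constants fixed by the endpoint conditions.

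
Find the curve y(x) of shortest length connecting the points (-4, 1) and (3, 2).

Arc-length functional: J[y] = ∫ sqrt(1 + (y')^2) dx.
Lagrangian L = sqrt(1 + (y')^2) has no explicit y dependence, so ∂L/∂y = 0 and the Euler-Lagrange equation gives
    d/dx( y' / sqrt(1 + (y')^2) ) = 0  ⇒  y' / sqrt(1 + (y')^2) = const.
Hence y' is constant, so y(x) is affine.
Fitting the endpoints (-4, 1) and (3, 2):
    slope m = (2 − 1) / (3 − (-4)) = 1/7,
    intercept c = 1 − m·(-4) = 11/7.
Extremal: y(x) = (1/7) x + 11/7.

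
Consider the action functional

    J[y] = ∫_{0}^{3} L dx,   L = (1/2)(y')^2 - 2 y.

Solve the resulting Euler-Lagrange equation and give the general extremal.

The Lagrangian is L = (1/2)(y')^2 - 2 y.
∂L/∂y = -2.
∂L/∂y' = y'.
The Euler-Lagrange equation d/dx(∂L/∂y') − ∂L/∂y = 0 becomes:
    y'' + 2 = 0
General solution: y(x) = -x^2 + A x + B, where A and B are arbitrary constants fixed by the endpoint conditions.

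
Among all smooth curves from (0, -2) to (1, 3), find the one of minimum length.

Arc-length functional: J[y] = ∫ sqrt(1 + (y')^2) dx.
Lagrangian L = sqrt(1 + (y')^2) has no explicit y dependence, so ∂L/∂y = 0 and the Euler-Lagrange equation gives
    d/dx( y' / sqrt(1 + (y')^2) ) = 0  ⇒  y' / sqrt(1 + (y')^2) = const.
Hence y' is constant, so y(x) is affine.
Fitting the endpoints (0, -2) and (1, 3):
    slope m = (3 − (-2)) / (1 − 0) = 5,
    intercept c = (-2) − m·0 = -2.
Extremal: y(x) = 5 x - 2.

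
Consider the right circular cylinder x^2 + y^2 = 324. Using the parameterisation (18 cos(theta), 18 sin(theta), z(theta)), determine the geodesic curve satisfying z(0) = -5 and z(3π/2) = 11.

Parameterise the cylinder of radius R = 18 as
    r(θ) = (18 cos θ, 18 sin θ, z(θ)).
The arc-length element is
    ds = sqrt(324 + (dz/dθ)^2) dθ,
so the Lagrangian is L = sqrt(324 + z'^2).
L depends on z' only, not on z or θ, so ∂L/∂z = 0 and
    ∂L/∂z' = z' / sqrt(324 + z'^2).
The Euler-Lagrange equation gives
    d/dθ( z' / sqrt(324 + z'^2) ) = 0,
so z' is constant. Integrating once:
    z(θ) = a θ + b,
a helix on the cylinder (a straight line when the cylinder is unrolled). The constants a, b are determined by the endpoint conditions.
With endpoint conditions z(0) = -5 and z(3π/2) = 11: from z(0) = b we get b = -5, and a·3π/2 + -5 = 11 gives a = 32/(3π), so
    z(θ) = (32/(3π)) θ − 5.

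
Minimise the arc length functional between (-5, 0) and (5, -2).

Arc-length functional: J[y] = ∫ sqrt(1 + (y')^2) dx.
Lagrangian L = sqrt(1 + (y')^2) has no explicit y dependence, so ∂L/∂y = 0 and the Euler-Lagrange equation gives
    d/dx( y' / sqrt(1 + (y')^2) ) = 0  ⇒  y' / sqrt(1 + (y')^2) = const.
Hence y' is constant, so y(x) is affine.
Fitting the endpoints (-5, 0) and (5, -2):
    slope m = ((-2) − 0) / (5 − (-5)) = -1/5,
    intercept c = 0 − m·(-5) = -1.
Extremal: y(x) = (-1/5) x - 1.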